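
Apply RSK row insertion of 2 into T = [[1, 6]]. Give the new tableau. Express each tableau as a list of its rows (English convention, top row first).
[[1, 2], [6]]

In row 1, 2 replaces 6 (the leftmost entry greater than 2); 6 is bumped to row 2. 6 starts a new row 2. The new tableau is [[1, 2], [6]].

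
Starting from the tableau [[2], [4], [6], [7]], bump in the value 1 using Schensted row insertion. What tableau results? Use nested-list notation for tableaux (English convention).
In row 1, 1 replaces 2 (the leftmost entry greater than 1); 2 is bumped to row 2. In row 2, 2 replaces 4 (the leftmost entry greater than 2); 4 is bumped to row 3. In row 3, 4 replaces 6 (the leftmost entry greater than 4); 6 is bumped to row 4. In row 4, 6 replaces 7 (the leftmost entry greater than 6); 7 is bumped to row 5. 7 starts a new row 5. The new tableau is [[1], [2], [4], [6], [7]].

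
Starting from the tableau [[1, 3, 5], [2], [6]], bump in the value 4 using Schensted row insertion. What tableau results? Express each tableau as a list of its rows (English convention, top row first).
[[1, 3, 4], [2, 5], [6]]

In row 1, 4 replaces 5 (the leftmost entry greater than 4); 5 is bumped to row 2. 5 is appended to row 2. The new tableau is [[1, 3, 4], [2, 5], [6]].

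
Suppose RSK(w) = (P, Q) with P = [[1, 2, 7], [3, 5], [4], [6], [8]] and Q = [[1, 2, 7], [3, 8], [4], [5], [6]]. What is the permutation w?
4 8 6 5 3 1 7 2

Reverse the RSK construction: for i from n down to 1, find the cell of Q containing i, remove the entry at that cell from P, and reverse-bump it up through P; the value ejected from row 1 is w(i).

Step i=8: Q has 8 at row 2, column 2; remove 5 from row 2 of P and reverse-bump: 5 enters row 1 and ejects 2. So w(8) = 2. P is now [[1, 5, 7], [3], [4], [6], [8]].
Step i=7: Q has 7 at row 1, column 3; remove that cell from P, ejecting 7. So w(7) = 7. P is now [[1, 5], [3], [4], [6], [8]].
Step i=6: Q has 6 at row 5, column 1; remove 8 from row 5 of P and reverse-bump: 8 enters row 4 and ejects 6; 6 enters row 3 and ejects 4; 4 enters row 2 and ejects 3; 3 enters row 1 and ejects 1. So w(6) = 1. P is now [[3, 5], [4], [6], [8]].
Step i=5: Q has 5 at row 4, column 1; remove 8 from row 4 of P and reverse-bump: 8 enters row 3 and ejects 6; 6 enters row 2 and ejects 4; 4 enters row 1 and ejects 3. So w(5) = 3. P is now [[4, 5], [6], [8]].
Step i=4: Q has 4 at row 3, column 1; remove 8 from row 3 of P and reverse-bump: 8 enters row 2 and ejects 6; 6 enters row 1 and ejects 5. So w(4) = 5. P is now [[4, 6], [8]].
Step i=3: Q has 3 at row 2, column 1; remove 8 from row 2 of P and reverse-bump: 8 enters row 1 and ejects 6. So w(3) = 6. P is now [[4, 8]].
Step i=2: Q has 2 at row 1, column 2; remove that cell from P, ejecting 8. So w(2) = 8. P is now [[4]].
Step i=1: Q has 1 at row 1, column 1; remove that cell from P, ejecting 4. So w(1) = 4. P is now [].

So w = 4 8 6 5 3 1 7 2.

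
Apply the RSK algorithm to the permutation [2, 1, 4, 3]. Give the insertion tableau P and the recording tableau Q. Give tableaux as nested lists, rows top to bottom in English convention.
Insert each entry of the permutation into P by Schensted row insertion, recording in Q the position of each new cell.

After inserting 2: P = [[2]].
After inserting 1: P = [[1], [2]].
After inserting 4: P = [[1, 4], [2]].
After inserting 3: P = [[1, 3], [2, 4]].

So P = [[1, 3], [2, 4]], Q = [[1, 3], [2, 4]].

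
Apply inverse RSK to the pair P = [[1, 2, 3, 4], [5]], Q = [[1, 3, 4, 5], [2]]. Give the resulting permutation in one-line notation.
Reverse RSK: for i = n, n-1, ..., 1, locate i in Q, remove the corresponding corner cell from P, and reverse-bump its entry up through P; the value ejected from row 1 is w(i).

So w = 5 1 2 3 4.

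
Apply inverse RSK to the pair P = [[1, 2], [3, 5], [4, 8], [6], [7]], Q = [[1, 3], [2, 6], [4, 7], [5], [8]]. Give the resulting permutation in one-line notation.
Reverse RSK: for i = n, n-1, ..., 1, locate i in Q, remove the corresponding corner cell from P, and reverse-bump its entry up through P; the value ejected from row 1 is w(i).

So w = 7 6 8 4 1 5 3 2.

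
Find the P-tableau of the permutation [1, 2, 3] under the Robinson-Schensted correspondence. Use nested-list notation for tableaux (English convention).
After inserting 1: P = [[1]].
After inserting 2: P = [[1, 2]].
After inserting 3: P = [[1, 2, 3]].

So P = [[1, 2, 3]].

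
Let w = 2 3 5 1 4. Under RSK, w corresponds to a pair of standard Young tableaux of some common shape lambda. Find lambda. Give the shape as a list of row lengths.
RSK row insertion gives P = [[1, 3, 4], [2, 5]], which has shape [3, 2].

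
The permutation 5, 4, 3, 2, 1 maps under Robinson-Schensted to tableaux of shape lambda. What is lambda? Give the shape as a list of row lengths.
[1, 1, 1, 1, 1]

Row-insert each entry into an empty tableau.

After inserting 5: P = [[5]].
After inserting 4: P = [[4], [5]].
After inserting 3: P = [[3], [4], [5]].
After inserting 2: P = [[2], [3], [4], [5]].
After inserting 1: P = [[1], [2], [3], [4], [5]].

The final insertion tableau P = [[1], [2], [3], [4], [5]] has shape [1, 1, 1, 1, 1].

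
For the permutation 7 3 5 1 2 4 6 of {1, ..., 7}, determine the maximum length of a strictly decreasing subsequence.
3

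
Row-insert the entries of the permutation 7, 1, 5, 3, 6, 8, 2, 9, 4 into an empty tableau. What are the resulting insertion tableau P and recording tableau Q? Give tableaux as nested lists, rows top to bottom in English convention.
Insert each entry of the permutation into P by Schensted row insertion, recording in Q the position of each new cell.

Insert 7: appended to row 1. P = [[7]], Q = [[1]].
Insert 1: 1 bumps 7 from row 1; 7 starts row 2. P = [[1], [7]], Q = [[1], [2]].
Insert 5: appended to row 1. P = [[1, 5], [7]], Q = [[1, 3], [2]].
Insert 3: 3 bumps 5 from row 1; 5 bumps 7 from row 2; 7 starts row 3. P = [[1, 3], [5], [7]], Q = [[1, 3], [2], [4]].
Insert 6: appended to row 1. P = [[1, 3, 6], [5], [7]], Q = [[1, 3, 5], [2], [4]].
Insert 8: appended to row 1. P = [[1, 3, 6, 8], [5], [7]], Q = [[1, 3, 5, 6], [2], [4]].
Insert 2: 2 bumps 3 from row 1; 3 bumps 5 from row 2; 5 bumps 7 from row 3; 7 starts row 4. P = [[1, 2, 6, 8], [3], [5], [7]], Q = [[1, 3, 5, 6], [2], [4], [7]].
Insert 9: appended to row 1. P = [[1, 2, 6, 8, 9], [3], [5], [7]], Q = [[1, 3, 5, 6, 8], [2], [4], [7]].
Insert 4: 4 bumps 6 from row 1; 6 appends to row 2. P = [[1, 2, 4, 8, 9], [3, 6], [5], [7]], Q = [[1, 3, 5, 6, 8], [2, 9], [4], [7]].

So P = [[1, 2, 4, 8, 9], [3, 6], [5], [7]], Q = [[1, 3, 5, 6, 8], [2, 9], [4], [7]].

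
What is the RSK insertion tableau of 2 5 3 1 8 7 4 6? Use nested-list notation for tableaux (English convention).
After inserting 2: P = [[2]].
After inserting 5: P = [[2, 5]].
After inserting 3: P = [[2, 3], [5]].
After inserting 1: P = [[1, 3], [2], [5]].
After inserting 8: P = [[1, 3, 8], [2], [5]].
After inserting 7: P = [[1, 3, 7], [2, 8], [5]].
After inserting 4: P = [[1, 3, 4], [2, 7], [5, 8]].
After inserting 6: P = [[1, 3, 4, 6], [2, 7], [5, 8]].

So P = [[1, 3, 4, 6], [2, 7], [5, 8]].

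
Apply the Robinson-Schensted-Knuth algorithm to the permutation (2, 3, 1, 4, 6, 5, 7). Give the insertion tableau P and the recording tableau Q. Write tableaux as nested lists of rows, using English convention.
Insert each entry of the permutation into P by Schensted row insertion, recording in Q the position of each new cell.

After inserting 2: P = [[2]].
After inserting 3: P = [[2, 3]].
After inserting 1: P = [[1, 3], [2]].
After inserting 4: P = [[1, 3, 4], [2]].
After inserting 6: P = [[1, 3, 4, 6], [2]].
After inserting 5: P = [[1, 3, 4, 5], [2, 6]].
After inserting 7: P = [[1, 3, 4, 5, 7], [2, 6]].

So P = [[1, 3, 4, 5, 7], [2, 6]], Q = [[1, 2, 4, 5, 7], [3, 6]].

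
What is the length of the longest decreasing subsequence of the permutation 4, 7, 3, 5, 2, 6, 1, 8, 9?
4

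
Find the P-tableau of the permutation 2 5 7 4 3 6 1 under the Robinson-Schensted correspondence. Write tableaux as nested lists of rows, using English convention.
Insert 2: appended to row 1. P = [[2]].
Insert 5: appended to row 1. P = [[2, 5]].
Insert 7: appended to row 1. P = [[2, 5, 7]].
Insert 4: 4 bumps 5 from row 1; 5 starts row 2. P = [[2, 4, 7], [5]].
Insert 3: 3 bumps 4 from row 1; 4 bumps 5 from row 2; 5 starts row 3. P = [[2, 3, 7], [4], [5]].
Insert 6: 6 bumps 7 from row 1; 7 appends to row 2. P = [[2, 3, 6], [4, 7], [5]].
Insert 1: 1 bumps 2 from row 1; 2 bumps 4 from row 2; 4 bumps 5 from row 3; 5 starts row 4. P = [[1, 3, 6], [2, 7], [4], [5]].

So P = [[1, 3, 6], [2, 7], [4], [5]].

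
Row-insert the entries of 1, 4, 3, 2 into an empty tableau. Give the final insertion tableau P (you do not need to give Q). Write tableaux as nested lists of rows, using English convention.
P = [[1, 2], [3], [4]]

Insert 1: appended to row 1. P = [[1]].
Insert 4: appended to row 1. P = [[1, 4]].
Insert 3: 3 bumps 4 from row 1; 4 starts row 2. P = [[1, 3], [4]].
Insert 2: 2 bumps 3 from row 1; 3 bumps 4 from row 2; 4 starts row 3. P = [[1, 2], [3], [4]].

So P = [[1, 2], [3], [4]].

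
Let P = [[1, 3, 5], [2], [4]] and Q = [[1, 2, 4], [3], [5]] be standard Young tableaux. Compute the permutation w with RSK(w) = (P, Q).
2 4 3 5 1

Reverse the RSK construction: for i from n down to 1, find the cell of Q containing i, remove the entry at that cell from P, and reverse-bump it up through P; the value ejected from row 1 is w(i).

Step i=5: Q has 5 at row 3, column 1; remove 4 from row 3 of P and reverse-bump: 4 enters row 2 and ejects 2; 2 enters row 1 and ejects 1. So w(5) = 1. P is now [[2, 3, 5], [4]].
Step i=4: Q has 4 at row 1, column 3; remove that cell from P, ejecting 5. So w(4) = 5. P is now [[2, 3], [4]].
Step i=3: Q has 3 at row 2, column 1; remove 4 from row 2 of P and reverse-bump: 4 enters row 1 and ejects 3. So w(3) = 3. P is now [[2, 4]].
Step i=2: Q has 2 at row 1, column 2; remove that cell from P, ejecting 4. So w(2) = 4. P is now [[2]].
Step i=1: Q has 1 at row 1, column 1; remove that cell from P, ejecting 2. So w(1) = 2. P is now [].

So w = 2 4 3 5 1.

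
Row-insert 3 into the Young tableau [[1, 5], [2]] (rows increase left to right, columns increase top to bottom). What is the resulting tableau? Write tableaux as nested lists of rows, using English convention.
[[1, 3], [2, 5]]

In row 1, 3 replaces 5 (the leftmost entry greater than 3); 5 is bumped to row 2. 5 is appended to row 2. The new tableau is [[1, 3], [2, 5]].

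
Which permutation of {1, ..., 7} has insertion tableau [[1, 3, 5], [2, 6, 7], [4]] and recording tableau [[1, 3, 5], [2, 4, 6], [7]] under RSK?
4 2 6 3 7 5 1

Reverse the RSK construction: for i from n down to 1, find the cell of Q containing i, remove the entry at that cell from P, and reverse-bump it up through P; the value ejected from row 1 is w(i).

Step i=7: Q has 7 at row 3, column 1; remove 4 from row 3 of P and reverse-bump: 4 enters row 2 and ejects 2; 2 enters row 1 and ejects 1. So w(7) = 1. P is now [[2, 3, 5], [4, 6, 7]].
Step i=6: Q has 6 at row 2, column 3; remove 7 from row 2 of P and reverse-bump: 7 enters row 1 and ejects 5. So w(6) = 5. P is now [[2, 3, 7], [4, 6]].
Step i=5: Q has 5 at row 1, column 3; remove that cell from P, ejecting 7. So w(5) = 7. P is now [[2, 3], [4, 6]].
Step i=4: Q has 4 at row 2, column 2; remove 6 from row 2 of P and reverse-bump: 6 enters row 1 and ejects 3. So w(4) = 3. P is now [[2, 6], [4]].
Step i=3: Q has 3 at row 1, column 2; remove that cell from P, ejecting 6. So w(3) = 6. P is now [[2], [4]].
Step i=2: Q has 2 at row 2, column 1; remove 4 from row 2 of P and reverse-bump: 4 enters row 1 and ejects 2. So w(2) = 2. P is now [[4]].
Step i=1: Q has 1 at row 1, column 1; remove that cell from P, ejecting 4. So w(1) = 4. P is now [].

So w = 4 2 6 3 7 5 1.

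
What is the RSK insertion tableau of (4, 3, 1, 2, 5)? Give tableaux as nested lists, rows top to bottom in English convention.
After inserting 4: P = [[4]].
After inserting 3: P = [[3], [4]].
After inserting 1: P = [[1], [3], [4]].
After inserting 2: P = [[1, 2], [3], [4]].
After inserting 5: P = [[1, 2, 5], [3], [4]].

So P = [[1, 2, 5], [3], [4]].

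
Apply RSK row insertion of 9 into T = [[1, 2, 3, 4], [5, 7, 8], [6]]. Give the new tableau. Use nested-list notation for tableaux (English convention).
[[1, 2, 3, 4, 9], [5, 7, 8], [6]]

9 is larger than every entry of row 1, so it is appended to row 1. The new tableau is [[1, 2, 3, 4, 9], [5, 7, 8], [6]].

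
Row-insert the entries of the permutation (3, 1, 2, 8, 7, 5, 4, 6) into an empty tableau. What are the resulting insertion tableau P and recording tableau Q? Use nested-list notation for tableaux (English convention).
P = [[1, 2, 4, 6], [3, 5], [7], [8]], Q = [[1, 3, 4, 8], [2, 5], [6], [7]]

Insert each entry of the permutation into P by Schensted row insertion, recording in Q the position of each new cell.

Insert 3: appended to row 1. P = [[3]].
Insert 1: 1 bumps 3 from row 1; 3 starts row 2. P = [[1], [3]].
Insert 2: appended to row 1. P = [[1, 2], [3]].
Insert 8: appended to row 1. P = [[1, 2, 8], [3]].
Insert 7: 7 bumps 8 from row 1; 8 appends to row 2. P = [[1, 2, 7], [3, 8]].
Insert 5: 5 bumps 7 from row 1; 7 bumps 8 from row 2; 8 starts row 3. P = [[1, 2, 5], [3, 7], [8]].
Insert 4: 4 bumps 5 from row 1; 5 bumps 7 from row 2; 7 bumps 8 from row 3; 8 starts row 4. P = [[1, 2, 4], [3, 5], [7], [8]].
Insert 6: appended to row 1. P = [[1, 2, 4, 6], [3, 5], [7], [8]].

So P = [[1, 2, 4, 6], [3, 5], [7], [8]], Q = [[1, 3, 4, 8], [2, 5], [6], [7]].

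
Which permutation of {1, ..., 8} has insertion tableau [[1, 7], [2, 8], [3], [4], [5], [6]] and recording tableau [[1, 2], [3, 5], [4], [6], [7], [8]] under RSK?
Reverse the RSK construction: for i from n down to 1, find the cell of Q containing i, remove the entry at that cell from P, and reverse-bump it up through P; the value ejected from row 1 is w(i).

Step i=8: Q has 8 at row 6, column 1; remove 6 from row 6 of P and reverse-bump: 6 enters row 5 and ejects 5; 5 enters row 4 and ejects 4; 4 enters row 3 and ejects 3; 3 enters row 2 and ejects 2; 2 enters row 1 and ejects 1. So w(8) = 1. P is now [[2, 7], [3, 8], [4], [5], [6]].
Step i=7: Q has 7 at row 5, column 1; remove 6 from row 5 of P and reverse-bump: 6 enters row 4 and ejects 5; 5 enters row 3 and ejects 4; 4 enters row 2 and ejects 3; 3 enters row 1 and ejects 2. So w(7) = 2. P is now [[3, 7], [4, 8], [5], [6]].
Step i=6: Q has 6 at row 4, column 1; remove 6 from row 4 of P and reverse-bump: 6 enters row 3 and ejects 5; 5 enters row 2 and ejects 4; 4 enters row 1 and ejects 3. So w(6) = 3. P is now [[4, 7], [5, 8], [6]].
Step i=5: Q has 5 at row 2, column 2; remove 8 from row 2 of P and reverse-bump: 8 enters row 1 and ejects 7. So w(5) = 7. P is now [[4, 8], [5], [6]].
Step i=4: Q has 4 at row 3, column 1; remove 6 from row 3 of P and reverse-bump: 6 enters row 2 and ejects 5; 5 enters row 1 and ejects 4. So w(4) = 4. P is now [[5, 8], [6]].
Step i=3: Q has 3 at row 2, column 1; remove 6 from row 2 of P and reverse-bump: 6 enters row 1 and ejects 5. So w(3) = 5. P is now [[6, 8]].
Step i=2: Q has 2 at row 1, column 2; remove that cell from P, ejecting 8. So w(2) = 8. P is now [[6]].
Step i=1: Q has 1 at row 1, column 1; remove that cell from P, ejecting 6. So w(1) = 6. P is now [].

So w = 6 8 5 4 7 3 2 1.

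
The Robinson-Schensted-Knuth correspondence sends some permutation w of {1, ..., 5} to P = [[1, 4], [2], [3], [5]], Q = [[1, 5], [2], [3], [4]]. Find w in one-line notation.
5 3 2 1 4

Reverse the RSK construction: for i from n down to 1, find the cell of Q containing i, remove the entry at that cell from P, and reverse-bump it up through P; the value ejected from row 1 is w(i).

Step i=5: Q has 5 at row 1, column 2; remove that cell from P, ejecting 4. So w(5) = 4. P is now [[1], [2], [3], [5]].
Step i=4: Q has 4 at row 4, column 1; remove 5 from row 4 of P and reverse-bump: 5 enters row 3 and ejects 3; 3 enters row 2 and ejects 2; 2 enters row 1 and ejects 1. So w(4) = 1. P is now [[2], [3], [5]].
Step i=3: Q has 3 at row 3, column 1; remove 5 from row 3 of P and reverse-bump: 5 enters row 2 and ejects 3; 3 enters row 1 and ejects 2. So w(3) = 2. P is now [[3], [5]].
Step i=2: Q has 2 at row 2, column 1; remove 5 from row 2 of P and reverse-bump: 5 enters row 1 and ejects 3. So w(2) = 3. P is now [[5]].
Step i=1: Q has 1 at row 1, column 1; remove that cell from P, ejecting 5. So w(1) = 5. P is now [].

So w = 5 3 2 1 4.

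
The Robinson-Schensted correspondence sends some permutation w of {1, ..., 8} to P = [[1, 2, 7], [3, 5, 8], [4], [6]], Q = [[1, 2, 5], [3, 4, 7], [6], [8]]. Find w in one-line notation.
4 6 1 5 8 3 7 2

Reverse the RSK construction: for i from n down to 1, find the cell of Q containing i, remove the entry at that cell from P, and reverse-bump it up through P; the value ejected from row 1 is w(i).

Step i=8: Q has 8 at row 4, column 1; remove 6 from row 4 of P and reverse-bump: 6 enters row 3 and ejects 4; 4 enters row 2 and ejects 3; 3 enters row 1 and ejects 2. So w(8) = 2. P is now [[1, 3, 7], [4, 5, 8], [6]].
Step i=7: Q has 7 at row 2, column 3; remove 8 from row 2 of P and reverse-bump: 8 enters row 1 and ejects 7. So w(7) = 7. P is now [[1, 3, 8], [4, 5], [6]].
Step i=6: Q has 6 at row 3, column 1; remove 6 from row 3 of P and reverse-bump: 6 enters row 2 and ejects 5; 5 enters row 1 and ejects 3. So w(6) = 3. P is now [[1, 5, 8], [4, 6]].
Step i=5: Q has 5 at row 1, column 3; remove that cell from P, ejecting 8. So w(5) = 8. P is now [[1, 5], [4, 6]].
Step i=4: Q has 4 at row 2, column 2; remove 6 from row 2 of P and reverse-bump: 6 enters row 1 and ejects 5. So w(4) = 5. P is now [[1, 6], [4]].
Step i=3: Q has 3 at row 2, column 1; remove 4 from row 2 of P and reverse-bump: 4 enters row 1 and ejects 1. So w(3) = 1. P is now [[4, 6]].
Step i=2: Q has 2 at row 1, column 2; remove that cell from P, ejecting 6. So w(2) = 6. P is now [[4]].
Step i=1: Q has 1 at row 1, column 1; remove that cell from P, ejecting 4. So w(1) = 4. P is now [].

So w = 4 6 1 5 8 3 7 2.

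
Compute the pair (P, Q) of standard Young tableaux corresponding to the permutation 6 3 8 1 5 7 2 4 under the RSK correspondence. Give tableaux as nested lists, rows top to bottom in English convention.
Insert each entry of the permutation into P by Schensted row insertion, recording in Q the position of each new cell.

Insert 6: appended to row 1. P = [[6]].
Insert 3: 3 bumps 6 from row 1; 6 starts row 2. P = [[3], [6]].
Insert 8: appended to row 1. P = [[3, 8], [6]].
Insert 1: 1 bumps 3 from row 1; 3 bumps 6 from row 2; 6 starts row 3. P = [[1, 8], [3], [6]].
Insert 5: 5 bumps 8 from row 1; 8 appends to row 2. P = [[1, 5], [3, 8], [6]].
Insert 7: appended to row 1. P = [[1, 5, 7], [3, 8], [6]].
Insert 2: 2 bumps 5 from row 1; 5 bumps 8 from row 2; 8 appends to row 3. P = [[1, 2, 7], [3, 5], [6, 8]].
Insert 4: 4 bumps 7 from row 1; 7 appends to row 2. P = [[1, 2, 4], [3, 5, 7], [6, 8]].

So P = [[1, 2, 4], [3, 5, 7], [6, 8]], Q = [[1, 3, 6], [2, 5, 8], [4, 7]].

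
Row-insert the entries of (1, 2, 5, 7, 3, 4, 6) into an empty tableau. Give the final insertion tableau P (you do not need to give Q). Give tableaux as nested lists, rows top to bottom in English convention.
P = [[1, 2, 3, 4, 6], [5, 7]]

Insert 1: appended to row 1. P = [[1]].
Insert 2: appended to row 1. P = [[1, 2]].
Insert 5: appended to row 1. P = [[1, 2, 5]].
Insert 7: appended to row 1. P = [[1, 2, 5, 7]].
Insert 3: 3 bumps 5 from row 1; 5 starts row 2. P = [[1, 2, 3, 7], [5]].
Insert 4: 4 bumps 7 from row 1; 7 appends to row 2. P = [[1, 2, 3, 4], [5, 7]].
Insert 6: appended to row 1. P = [[1, 2, 3, 4, 6], [5, 7]].

So P = [[1, 2, 3, 4, 6], [5, 7]].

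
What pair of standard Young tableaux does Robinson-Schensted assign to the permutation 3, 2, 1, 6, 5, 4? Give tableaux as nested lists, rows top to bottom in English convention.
Insert each entry of the permutation into P by Schensted row insertion, recording in Q the position of each new cell.

Insert 3: appended to row 1. P = [[3]].
Insert 2: 2 bumps 3 from row 1; 3 starts row 2. P = [[2], [3]].
Insert 1: 1 bumps 2 from row 1; 2 bumps 3 from row 2; 3 starts row 3. P = [[1], [2], [3]].
Insert 6: appended to row 1. P = [[1, 6], [2], [3]].
Insert 5: 5 bumps 6 from row 1; 6 appends to row 2. P = [[1, 5], [2, 6], [3]].
Insert 4: 4 bumps 5 from row 1; 5 bumps 6 from row 2; 6 appends to row 3. P = [[1, 4], [2, 5], [3, 6]].

So P = [[1, 4], [2, 5], [3, 6]], Q = [[1, 4], [2, 5], [3, 6]].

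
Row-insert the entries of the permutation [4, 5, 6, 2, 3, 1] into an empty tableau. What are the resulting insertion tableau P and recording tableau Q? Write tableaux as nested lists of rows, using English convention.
P = [[1, 3, 6], [2, 5], [4]], Q = [[1, 2, 3], [4, 5], [6]]

Insert each entry of the permutation into P by Schensted row insertion, recording in Q the position of each new cell.

After inserting 4: P = [[4]].
After inserting 5: P = [[4, 5]].
After inserting 6: P = [[4, 5, 6]].
After inserting 2: P = [[2, 5, 6], [4]].
After inserting 3: P = [[2, 3, 6], [4, 5]].
After inserting 1: P = [[1, 3, 6], [2, 5], [4]].

So P = [[1, 3, 6], [2, 5], [4]], Q = [[1, 2, 3], [4, 5], [6]].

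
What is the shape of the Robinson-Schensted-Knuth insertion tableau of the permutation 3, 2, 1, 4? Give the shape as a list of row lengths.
[2, 1, 1]

Row-insert each entry into an empty tableau.

After inserting 3: P = [[3]].
After inserting 2: P = [[2], [3]].
After inserting 1: P = [[1], [2], [3]].
After inserting 4: P = [[1, 4], [2], [3]].

The final insertion tableau P = [[1, 4], [2], [3]] has shape [2, 1, 1].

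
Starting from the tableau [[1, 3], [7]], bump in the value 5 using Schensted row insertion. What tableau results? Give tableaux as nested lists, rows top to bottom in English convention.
5 is larger than every entry of row 1, so it is appended to row 1. The new tableau is [[1, 3, 5], [7]].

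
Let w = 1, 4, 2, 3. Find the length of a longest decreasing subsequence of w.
2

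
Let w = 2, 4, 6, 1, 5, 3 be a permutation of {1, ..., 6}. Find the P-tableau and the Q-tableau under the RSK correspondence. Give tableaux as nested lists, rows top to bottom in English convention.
P = [[1, 3, 5], [2, 4], [6]], Q = [[1, 2, 3], [4, 5], [6]]

Insert each entry of the permutation into P by Schensted row insertion, recording in Q the position of each new cell.

Insert 2: appended to row 1. P = [[2]], Q = [[1]].
Insert 4: appended to row 1. P = [[2, 4]], Q = [[1, 2]].
Insert 6: appended to row 1. P = [[2, 4, 6]], Q = [[1, 2, 3]].
Insert 1: 1 bumps 2 from row 1; 2 starts row 2. P = [[1, 4, 6], [2]], Q = [[1, 2, 3], [4]].
Insert 5: 5 bumps 6 from row 1; 6 appends to row 2. P = [[1, 4, 5], [2, 6]], Q = [[1, 2, 3], [4, 5]].
Insert 3: 3 bumps 4 from row 1; 4 bumps 6 from row 2; 6 starts row 3. P = [[1, 3, 5], [2, 4], [6]], Q = [[1, 2, 3], [4, 5], [6]].

So P = [[1, 3, 5], [2, 4], [6]], Q = [[1, 2, 3], [4, 5], [6]].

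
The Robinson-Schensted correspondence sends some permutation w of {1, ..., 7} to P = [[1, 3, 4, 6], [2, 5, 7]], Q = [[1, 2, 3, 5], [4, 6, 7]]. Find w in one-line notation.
2 3 5 1 7 4 6

Reverse the RSK construction: for i from n down to 1, find the cell of Q containing i, remove the entry at that cell from P, and reverse-bump it up through P; the value ejected from row 1 is w(i).

Step i=7: Q has 7 at row 2, column 3; remove 7 from row 2 of P and reverse-bump: 7 enters row 1 and ejects 6. So w(7) = 6. P is now [[1, 3, 4, 7], [2, 5]].
Step i=6: Q has 6 at row 2, column 2; remove 5 from row 2 of P and reverse-bump: 5 enters row 1 and ejects 4. So w(6) = 4. P is now [[1, 3, 5, 7], [2]].
Step i=5: Q has 5 at row 1, column 4; remove that cell from P, ejecting 7. So w(5) = 7. P is now [[1, 3, 5], [2]].
Step i=4: Q has 4 at row 2, column 1; remove 2 from row 2 of P and reverse-bump: 2 enters row 1 and ejects 1. So w(4) = 1. P is now [[2, 3, 5]].
Step i=3: Q has 3 at row 1, column 3; remove that cell from P, ejecting 5. So w(3) = 5. P is now [[2, 3]].
Step i=2: Q has 2 at row 1, column 2; remove that cell from P, ejecting 3. So w(2) = 3. P is now [[2]].
Step i=1: Q has 1 at row 1, column 1; remove that cell from P, ejecting 2. So w(1) = 2. P is now [].

So w = 2 3 5 1 7 4 6.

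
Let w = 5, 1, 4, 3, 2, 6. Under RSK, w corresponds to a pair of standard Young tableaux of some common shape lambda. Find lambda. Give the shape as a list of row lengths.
Row-insert each entry into an empty tableau.

After inserting 5: P = [[5]].
After inserting 1: P = [[1], [5]].
After inserting 4: P = [[1, 4], [5]].
After inserting 3: P = [[1, 3], [4], [5]].
After inserting 2: P = [[1, 2], [3], [4], [5]].
After inserting 6: P = [[1, 2, 6], [3], [4], [5]].

The final insertion tableau P = [[1, 2, 6], [3], [4], [5]] has shape [3, 1, 1, 1].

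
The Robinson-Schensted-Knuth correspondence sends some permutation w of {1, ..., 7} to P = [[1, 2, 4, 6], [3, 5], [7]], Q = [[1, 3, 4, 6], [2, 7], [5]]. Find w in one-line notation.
7 1 3 5 2 6 4

Reverse the RSK construction: for i from n down to 1, find the cell of Q containing i, remove the entry at that cell from P, and reverse-bump it up through P; the value ejected from row 1 is w(i).

Step i=7: Q has 7 at row 2, column 2; remove 5 from row 2 of P and reverse-bump: 5 enters row 1 and ejects 4. So w(7) = 4. P is now [[1, 2, 5, 6], [3], [7]].
Step i=6: Q has 6 at row 1, column 4; remove that cell from P, ejecting 6. So w(6) = 6. P is now [[1, 2, 5], [3], [7]].
Step i=5: Q has 5 at row 3, column 1; remove 7 from row 3 of P and reverse-bump: 7 enters row 2 and ejects 3; 3 enters row 1 and ejects 2. So w(5) = 2. P is now [[1, 3, 5], [7]].
Step i=4: Q has 4 at row 1, column 3; remove that cell from P, ejecting 5. So w(4) = 5. P is now [[1, 3], [7]].
Step i=3: Q has 3 at row 1, column 2; remove that cell from P, ejecting 3. So w(3) = 3. P is now [[1], [7]].
Step i=2: Q has 2 at row 2, column 1; remove 7 from row 2 of P and reverse-bump: 7 enters row 1 and ejects 1. So w(2) = 1. P is now [[7]].
Step i=1: Q has 1 at row 1, column 1; remove that cell from P, ejecting 7. So w(1) = 7. P is now [].

So w = 7 1 3 5 2 6 4.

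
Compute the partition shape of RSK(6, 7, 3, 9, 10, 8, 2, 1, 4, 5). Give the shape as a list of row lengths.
[4, 3, 2, 1]

Row-insert each entry into an empty tableau.

After inserting 6: P = [[6]].
After inserting 7: P = [[6, 7]].
After inserting 3: P = [[3, 7], [6]].
After inserting 9: P = [[3, 7, 9], [6]].
After inserting 10: P = [[3, 7, 9, 10], [6]].
After inserting 8: P = [[3, 7, 8, 10], [6, 9]].
After inserting 2: P = [[2, 7, 8, 10], [3, 9], [6]].
After inserting 1: P = [[1, 7, 8, 10], [2, 9], [3], [6]].
After inserting 4: P = [[1, 4, 8, 10], [2, 7], [3, 9], [6]].
After inserting 5: P = [[1, 4, 5, 10], [2, 7, 8], [3, 9], [6]].

The final insertion tableau P = [[1, 4, 5, 10], [2, 7, 8], [3, 9], [6]] has shape [4, 3, 2, 1].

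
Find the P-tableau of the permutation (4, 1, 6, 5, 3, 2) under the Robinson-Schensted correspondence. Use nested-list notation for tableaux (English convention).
P = [[1, 2], [3, 5], [4], [6]]

Insert 4: appended to row 1. P = [[4]].
Insert 1: 1 bumps 4 from row 1; 4 starts row 2. P = [[1], [4]].
Insert 6: appended to row 1. P = [[1, 6], [4]].
Insert 5: 5 bumps 6 from row 1; 6 appends to row 2. P = [[1, 5], [4, 6]].
Insert 3: 3 bumps 5 from row 1; 5 bumps 6 from row 2; 6 starts row 3. P = [[1, 3], [4, 5], [6]].
Insert 2: 2 bumps 3 from row 1; 3 bumps 4 from row 2; 4 bumps 6 from row 3; 6 starts row 4. P = [[1, 2], [3, 5], [4], [6]].

So P = [[1, 2], [3, 5], [4], [6]].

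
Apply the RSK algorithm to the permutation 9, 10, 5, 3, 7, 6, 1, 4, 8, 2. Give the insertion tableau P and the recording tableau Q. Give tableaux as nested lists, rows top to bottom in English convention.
Insert each entry of the permutation into P by Schensted row insertion, recording in Q the position of each new cell.

Insert 9: appended to row 1. P = [[9]].
Insert 10: appended to row 1. P = [[9, 10]].
Insert 5: 5 bumps 9 from row 1; 9 starts row 2. P = [[5, 10], [9]].
Insert 3: 3 bumps 5 from row 1; 5 bumps 9 from row 2; 9 starts row 3. P = [[3, 10], [5], [9]].
Insert 7: 7 bumps 10 from row 1; 10 appends to row 2. P = [[3, 7], [5, 10], [9]].
Insert 6: 6 bumps 7 from row 1; 7 bumps 10 from row 2; 10 appends to row 3. P = [[3, 6], [5, 7], [9, 10]].
Insert 1: 1 bumps 3 from row 1; 3 bumps 5 from row 2; 5 bumps 9 from row 3; 9 starts row 4. P = [[1, 6], [3, 7], [5, 10], [9]].
Insert 4: 4 bumps 6 from row 1; 6 bumps 7 from row 2; 7 bumps 10 from row 3; 10 appends to row 4. P = [[1, 4], [3, 6], [5, 7], [9, 10]].
Insert 8: appended to row 1. P = [[1, 4, 8], [3, 6], [5, 7], [9, 10]].
Insert 2: 2 bumps 4 from row 1; 4 bumps 6 from row 2; 6 bumps 7 from row 3; 7 bumps 9 from row 4; 9 starts row 5. P = [[1, 2, 8], [3, 4], [5, 6], [7, 10], [9]].

So P = [[1, 2, 8], [3, 4], [5, 6], [7, 10], [9]], Q = [[1, 2, 9], [3, 5], [4, 6], [7, 8], [10]].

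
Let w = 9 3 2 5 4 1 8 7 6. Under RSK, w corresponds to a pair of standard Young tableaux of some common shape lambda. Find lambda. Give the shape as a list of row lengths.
Row-insert each entry into an empty tableau.

After inserting 9: P = [[9]].
After inserting 3: P = [[3], [9]].
After inserting 2: P = [[2], [3], [9]].
After inserting 5: P = [[2, 5], [3], [9]].
After inserting 4: P = [[2, 4], [3, 5], [9]].
After inserting 1: P = [[1, 4], [2, 5], [3], [9]].
After inserting 8: P = [[1, 4, 8], [2, 5], [3], [9]].
After inserting 7: P = [[1, 4, 7], [2, 5, 8], [3], [9]].
After inserting 6: P = [[1, 4, 6], [2, 5, 7], [3, 8], [9]].

The final insertion tableau P = [[1, 4, 6], [2, 5, 7], [3, 8], [9]] has shape [3, 3, 2, 1].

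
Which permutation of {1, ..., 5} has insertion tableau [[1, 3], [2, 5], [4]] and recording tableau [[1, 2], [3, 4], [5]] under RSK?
4 5 2 3 1

Reverse RSK: for i = n, n-1, ..., 1, locate i in Q, remove the corresponding corner cell from P, and reverse-bump its entry up through P; the value ejected from row 1 is w(i).

So w = 4 5 2 3 1.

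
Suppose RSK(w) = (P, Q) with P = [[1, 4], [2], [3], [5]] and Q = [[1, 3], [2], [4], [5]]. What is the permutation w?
5 3 4 2 1

Reverse the RSK construction: for i from n down to 1, find the cell of Q containing i, remove the entry at that cell from P, and reverse-bump it up through P; the value ejected from row 1 is w(i).

Step i=5: Q has 5 at row 4, column 1; remove 5 from row 4 of P and reverse-bump: 5 enters row 3 and ejects 3; 3 enters row 2 and ejects 2; 2 enters row 1 and ejects 1. So w(5) = 1. P is now [[2, 4], [3], [5]].
Step i=4: Q has 4 at row 3, column 1; remove 5 from row 3 of P and reverse-bump: 5 enters row 2 and ejects 3; 3 enters row 1 and ejects 2. So w(4) = 2. P is now [[3, 4], [5]].
Step i=3: Q has 3 at row 1, column 2; remove that cell from P, ejecting 4. So w(3) = 4. P is now [[3], [5]].
Step i=2: Q has 2 at row 2, column 1; remove 5 from row 2 of P and reverse-bump: 5 enters row 1 and ejects 3. So w(2) = 3. P is now [[5]].
Step i=1: Q has 1 at row 1, column 1; remove that cell from P, ejecting 5. So w(1) = 5. P is now [].

So w = 5 3 4 2 1.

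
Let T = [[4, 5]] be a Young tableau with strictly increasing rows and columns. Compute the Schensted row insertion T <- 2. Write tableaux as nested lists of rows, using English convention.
[[2, 5], [4]]

In row 1, 2 replaces 4 (the leftmost entry greater than 2); 4 is bumped to row 2. 4 starts a new row 2. The new tableau is [[2, 5], [4]].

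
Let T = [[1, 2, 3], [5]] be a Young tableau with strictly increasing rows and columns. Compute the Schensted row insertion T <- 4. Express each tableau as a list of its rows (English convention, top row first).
4 is larger than every entry of row 1, so it is appended to row 1. The new tableau is [[1, 2, 3, 4], [5]].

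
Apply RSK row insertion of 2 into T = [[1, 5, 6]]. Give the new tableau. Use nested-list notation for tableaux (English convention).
[[1, 2, 6], [5]]

In row 1, 2 replaces 5 (the leftmost entry greater than 2); 5 is bumped to row 2. 5 starts a new row 2. The new tableau is [[1, 2, 6], [5]].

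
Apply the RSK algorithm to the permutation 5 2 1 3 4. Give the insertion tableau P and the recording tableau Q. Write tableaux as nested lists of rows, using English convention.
Insert each entry of the permutation into P by Schensted row insertion, recording in Q the position of each new cell.

After inserting 5: P = [[5]].
After inserting 2: P = [[2], [5]].
After inserting 1: P = [[1], [2], [5]].
After inserting 3: P = [[1, 3], [2], [5]].
After inserting 4: P = [[1, 3, 4], [2], [5]].

So P = [[1, 3, 4], [2], [5]], Q = [[1, 4, 5], [2], [3]].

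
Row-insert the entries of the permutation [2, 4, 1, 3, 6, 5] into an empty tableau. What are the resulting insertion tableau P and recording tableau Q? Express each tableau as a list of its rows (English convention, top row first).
P = [[1, 3, 5], [2, 4, 6]], Q = [[1, 2, 5], [3, 4, 6]]

Insert each entry of the permutation into P by Schensted row insertion, recording in Q the position of each new cell.

Insert 2: appended to row 1. P = [[2]].
Insert 4: appended to row 1. P = [[2, 4]].
Insert 1: 1 bumps 2 from row 1; 2 starts row 2. P = [[1, 4], [2]].
Insert 3: 3 bumps 4 from row 1; 4 appends to row 2. P = [[1, 3], [2, 4]].
Insert 6: appended to row 1. P = [[1, 3, 6], [2, 4]].
Insert 5: 5 bumps 6 from row 1; 6 appends to row 2. P = [[1, 3, 5], [2, 4, 6]].

So P = [[1, 3, 5], [2, 4, 6]], Q = [[1, 2, 5], [3, 4, 6]].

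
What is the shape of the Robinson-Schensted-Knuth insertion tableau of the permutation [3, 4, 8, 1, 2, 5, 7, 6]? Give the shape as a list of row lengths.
Row-insert each entry into an empty tableau.

After inserting 3: P = [[3]].
After inserting 4: P = [[3, 4]].
After inserting 8: P = [[3, 4, 8]].
After inserting 1: P = [[1, 4, 8], [3]].
After inserting 2: P = [[1, 2, 8], [3, 4]].
After inserting 5: P = [[1, 2, 5], [3, 4, 8]].
After inserting 7: P = [[1, 2, 5, 7], [3, 4, 8]].
After inserting 6: P = [[1, 2, 5, 6], [3, 4, 7], [8]].

The final insertion tableau P = [[1, 2, 5, 6], [3, 4, 7], [8]] has shape [4, 3, 1].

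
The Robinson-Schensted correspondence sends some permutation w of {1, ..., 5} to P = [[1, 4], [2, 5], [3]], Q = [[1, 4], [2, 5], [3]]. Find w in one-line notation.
Reverse RSK: for i = n, n-1, ..., 1, locate i in Q, remove the corresponding corner cell from P, and reverse-bump its entry up through P; the value ejected from row 1 is w(i).

So w = 3 2 1 5 4.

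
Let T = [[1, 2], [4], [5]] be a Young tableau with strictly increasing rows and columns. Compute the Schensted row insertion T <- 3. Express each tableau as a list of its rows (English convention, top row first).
3 is larger than every entry of row 1, so it is appended to row 1. The new tableau is [[1, 2, 3], [4], [5]].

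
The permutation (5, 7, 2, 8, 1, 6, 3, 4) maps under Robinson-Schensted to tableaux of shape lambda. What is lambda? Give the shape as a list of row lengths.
Row-insert each entry into an empty tableau.

After inserting 5: P = [[5]].
After inserting 7: P = [[5, 7]].
After inserting 2: P = [[2, 7], [5]].
After inserting 8: P = [[2, 7, 8], [5]].
After inserting 1: P = [[1, 7, 8], [2], [5]].
After inserting 6: P = [[1, 6, 8], [2, 7], [5]].
After inserting 3: P = [[1, 3, 8], [2, 6], [5, 7]].
After inserting 4: P = [[1, 3, 4], [2, 6, 8], [5, 7]].

The final insertion tableau P = [[1, 3, 4], [2, 6, 8], [5, 7]] has shape [3, 3, 2].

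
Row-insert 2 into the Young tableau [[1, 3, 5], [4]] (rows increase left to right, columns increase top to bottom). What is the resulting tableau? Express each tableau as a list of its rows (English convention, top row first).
In row 1, 2 replaces 3 (the leftmost entry greater than 2); 3 is bumped to row 2. In row 2, 3 replaces 4 (the leftmost entry greater than 3); 4 is bumped to row 3. 4 starts a new row 3. The new tableau is [[1, 2, 5], [3], [4]].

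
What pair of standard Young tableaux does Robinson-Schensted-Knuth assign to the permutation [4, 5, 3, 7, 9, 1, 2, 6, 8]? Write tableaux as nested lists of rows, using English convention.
P = [[1, 2, 6, 8], [3, 5, 7, 9], [4]], Q = [[1, 2, 4, 5], [3, 7, 8, 9], [6]]

Insert each entry of the permutation into P by Schensted row insertion, recording in Q the position of each new cell.

After inserting 4: P = [[4]].
After inserting 5: P = [[4, 5]].
After inserting 3: P = [[3, 5], [4]].
After inserting 7: P = [[3, 5, 7], [4]].
After inserting 9: P = [[3, 5, 7, 9], [4]].
After inserting 1: P = [[1, 5, 7, 9], [3], [4]].
After inserting 2: P = [[1, 2, 7, 9], [3, 5], [4]].
After inserting 6: P = [[1, 2, 6, 9], [3, 5, 7], [4]].
After inserting 8: P = [[1, 2, 6, 8], [3, 5, 7, 9], [4]].

So P = [[1, 2, 6, 8], [3, 5, 7, 9], [4]], Q = [[1, 2, 4, 5], [3, 7, 8, 9], [6]].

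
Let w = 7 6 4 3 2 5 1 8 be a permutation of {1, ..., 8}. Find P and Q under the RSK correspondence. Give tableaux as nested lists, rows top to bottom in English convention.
Insert each entry of the permutation into P by Schensted row insertion, recording in Q the position of each new cell.

Insert 7: appended to row 1. P = [[7]].
Insert 6: 6 bumps 7 from row 1; 7 starts row 2. P = [[6], [7]].
Insert 4: 4 bumps 6 from row 1; 6 bumps 7 from row 2; 7 starts row 3. P = [[4], [6], [7]].
Insert 3: 3 bumps 4 from row 1; 4 bumps 6 from row 2; 6 bumps 7 from row 3; 7 starts row 4. P = [[3], [4], [6], [7]].
Insert 2: 2 bumps 3 from row 1; 3 bumps 4 from row 2; 4 bumps 6 from row 3; 6 bumps 7 from row 4; 7 starts row 5. P = [[2], [3], [4], [6], [7]].
Insert 5: appended to row 1. P = [[2, 5], [3], [4], [6], [7]].
Insert 1: 1 bumps 2 from row 1; 2 bumps 3 from row 2; 3 bumps 4 from row 3; 4 bumps 6 from row 4; 6 bumps 7 from row 5; 7 starts row 6. P = [[1, 5], [2], [3], [4], [6], [7]].
Insert 8: appended to row 1. P = [[1, 5, 8], [2], [3], [4], [6], [7]].

So P = [[1, 5, 8], [2], [3], [4], [6], [7]], Q = [[1, 6, 8], [2], [3], [4], [5], [7]].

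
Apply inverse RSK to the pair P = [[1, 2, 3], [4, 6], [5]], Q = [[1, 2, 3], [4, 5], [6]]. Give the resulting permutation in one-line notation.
1 5 6 2 4 3

Reverse RSK: for i = n, n-1, ..., 1, locate i in Q, remove the corresponding corner cell from P, and reverse-bump its entry up through P; the value ejected from row 1 is w(i).

So w = 1 5 6 2 4 3.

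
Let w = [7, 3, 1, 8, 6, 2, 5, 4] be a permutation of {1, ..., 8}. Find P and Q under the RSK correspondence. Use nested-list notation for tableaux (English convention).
Insert each entry of the permutation into P by Schensted row insertion, recording in Q the position of each new cell.

Insert 7: appended to row 1. P = [[7]].
Insert 3: 3 bumps 7 from row 1; 7 starts row 2. P = [[3], [7]].
Insert 1: 1 bumps 3 from row 1; 3 bumps 7 from row 2; 7 starts row 3. P = [[1], [3], [7]].
Insert 8: appended to row 1. P = [[1, 8], [3], [7]].
Insert 6: 6 bumps 8 from row 1; 8 appends to row 2. P = [[1, 6], [3, 8], [7]].
Insert 2: 2 bumps 6 from row 1; 6 bumps 8 from row 2; 8 appends to row 3. P = [[1, 2], [3, 6], [7, 8]].
Insert 5: appended to row 1. P = [[1, 2, 5], [3, 6], [7, 8]].
Insert 4: 4 bumps 5 from row 1; 5 bumps 6 from row 2; 6 bumps 7 from row 3; 7 starts row 4. P = [[1, 2, 4], [3, 5], [6, 8], [7]].

So P = [[1, 2, 4], [3, 5], [6, 8], [7]], Q = [[1, 4, 7], [2, 5], [3, 6], [8]].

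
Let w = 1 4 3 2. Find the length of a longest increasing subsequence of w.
2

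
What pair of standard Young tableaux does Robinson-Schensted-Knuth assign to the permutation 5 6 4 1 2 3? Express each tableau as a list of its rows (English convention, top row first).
Insert each entry of the permutation into P by Schensted row insertion, recording in Q the position of each new cell.

Insert 5: appended to row 1. P = [[5]], Q = [[1]].
Insert 6: appended to row 1. P = [[5, 6]], Q = [[1, 2]].
Insert 4: 4 bumps 5 from row 1; 5 starts row 2. P = [[4, 6], [5]], Q = [[1, 2], [3]].
Insert 1: 1 bumps 4 from row 1; 4 bumps 5 from row 2; 5 starts row 3. P = [[1, 6], [4], [5]], Q = [[1, 2], [3], [4]].
Insert 2: 2 bumps 6 from row 1; 6 appends to row 2. P = [[1, 2], [4, 6], [5]], Q = [[1, 2], [3, 5], [4]].
Insert 3: appended to row 1. P = [[1, 2, 3], [4, 6], [5]], Q = [[1, 2, 6], [3, 5], [4]].

So P = [[1, 2, 3], [4, 6], [5]], Q = [[1, 2, 6], [3, 5], [4]].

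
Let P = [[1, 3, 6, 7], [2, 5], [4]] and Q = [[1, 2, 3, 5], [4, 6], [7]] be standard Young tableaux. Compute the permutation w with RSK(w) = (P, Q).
4 5 6 2 7 3 1

Reverse the RSK construction: for i from n down to 1, find the cell of Q containing i, remove the entry at that cell from P, and reverse-bump it up through P; the value ejected from row 1 is w(i).

Step i=7: Q has 7 at row 3, column 1; remove 4 from row 3 of P and reverse-bump: 4 enters row 2 and ejects 2; 2 enters row 1 and ejects 1. So w(7) = 1. P is now [[2, 3, 6, 7], [4, 5]].
Step i=6: Q has 6 at row 2, column 2; remove 5 from row 2 of P and reverse-bump: 5 enters row 1 and ejects 3. So w(6) = 3. P is now [[2, 5, 6, 7], [4]].
Step i=5: Q has 5 at row 1, column 4; remove that cell from P, ejecting 7. So w(5) = 7. P is now [[2, 5, 6], [4]].
Step i=4: Q has 4 at row 2, column 1; remove 4 from row 2 of P and reverse-bump: 4 enters row 1 and ejects 2. So w(4) = 2. P is now [[4, 5, 6]].
Step i=3: Q has 3 at row 1, column 3; remove that cell from P, ejecting 6. So w(3) = 6. P is now [[4, 5]].
Step i=2: Q has 2 at row 1, column 2; remove that cell from P, ejecting 5. So w(2) = 5. P is now [[4]].
Step i=1: Q has 1 at row 1, column 1; remove that cell from P, ejecting 4. So w(1) = 4. P is now [].

So w = 4 5 6 2 7 3 1.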